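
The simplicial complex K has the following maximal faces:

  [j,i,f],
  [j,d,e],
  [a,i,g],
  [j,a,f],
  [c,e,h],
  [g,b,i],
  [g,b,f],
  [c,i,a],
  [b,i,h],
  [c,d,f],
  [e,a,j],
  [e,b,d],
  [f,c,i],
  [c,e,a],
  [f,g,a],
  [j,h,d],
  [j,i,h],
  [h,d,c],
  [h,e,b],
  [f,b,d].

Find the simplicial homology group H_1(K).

Take the total order a < b < c < d < e < f < g < h < i < j on the vertex set. Then K (dimension 2) consists of the simplices:

  0-simplices (10): a, b, c, d, e, f, g, h, i, j
  1-simplices (30): ac, ae, af, ag, ai, aj, bd, be, bf, bg, bh, bi, cd, ce, cf, ch, ci, de, df, dh, dj, eh, ej, fg, fi, fj, gi, hi, hj, ij
  2-simplices (20): ace, aci, aej, afg, afj, agi, bde, bdf, beh, bfg, bgi, bhi, cdf, cdh, ceh, cfi, dej, dhj, fij, hij

so the chain groups are C_0 ≅ Z^10, C_1 ≅ Z^30, C_2 ≅ Z^20.

∂_1: C_1 → C_0 sends each edge [p,q] (with p < q) to q − p. For instance
  ∂ag = g − a.
As a 10×30 matrix over Z this has rank 9, with invariant factors (1,1,1,1,1,1,1,1,1).

∂_2: C_2 → C_1 maps a triangle to the signed sum of its edges. For instance
  ∂cdh = dh − ch + cd,
  ∂bfg = fg − bg + bf.
As a 30×20 matrix over Z this has rank 20, with invariant factors (1,1,1,1,1,1,1,1,1,1,1,1,1,1,1,1,1,1,1,2).

Reading off H_k = ker ∂_k / im ∂_{k+1}:

  H_1: rank ker ∂_1 − rank ∂_2 = (30 − 9) − 20 = 1, and ∂_2 has invariant factor 2 > 1, so H_1 = Z ⊕ Z/2.

(K is a triangulation of the Klein bottle.)

H_1 = Z ⊕ Z/2.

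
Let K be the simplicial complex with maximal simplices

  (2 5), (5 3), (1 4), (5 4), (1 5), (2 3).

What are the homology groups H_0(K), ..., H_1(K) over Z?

Fix the vertex order 1 < 2 < 3 < 4 < 5 and write every simplex with vertices in increasing order. Then dim K = 1 and the simplices of K are:

  0-simplices (5): [1], [2], [3], [4], [5]
  1-simplices (6): [1,4], [1,5], [2,3], [2,5], [3,5], [4,5]

so the chain groups are C_0 ≅ Z^5, C_1 ≅ Z^6.

The boundary map ∂_1: C_1 → C_0 maps an edge to its endpoints' difference, ∂[p,q] = q − p.
The resulting 5×6 matrix has rank 4, and its Smith normal form has invariant factors (1,1,1,1).

Reading off H_k = ker ∂_k / im ∂_{k+1}:

  H_0: rank C_0 − rank ∂_1 = 5 − 4 = 1, and the invariant factors of ∂_1 are all 1, so H_0 ≅ Z.
  H_1: rank ker ∂_1 − rank ∂_2 = (6 − 4) − 0 = 2, and there is no ∂_2, so H_1 ≅ Z^2.

As a check, the Euler characteristic is 5 − 6 = -1, which agrees with 1 − 2 = -1.

H_0 = Z,  H_1 = Z^2.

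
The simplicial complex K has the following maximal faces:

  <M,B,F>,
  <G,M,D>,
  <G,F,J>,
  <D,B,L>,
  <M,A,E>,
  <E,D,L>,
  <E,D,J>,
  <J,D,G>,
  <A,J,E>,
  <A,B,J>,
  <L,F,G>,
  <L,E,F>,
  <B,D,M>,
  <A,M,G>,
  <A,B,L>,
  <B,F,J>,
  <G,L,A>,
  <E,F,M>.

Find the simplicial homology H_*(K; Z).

H_0 ≅ Z,  H_1 ≅ Z^2,  H_2 ≅ Z.

K has 9 vertices, 27 edges, 18 triangles.
rank ∂_0 = 0, rank ∂_1 = 8 ⇒ b_0 = 9 − 0 − 8 = 1; all invariant factors of ∂_1 are 1 so no torsion. So H_0 = Z.
rank ∂_1 = 8, rank ∂_2 = 17 ⇒ b_1 = 27 − 8 − 17 = 2; all invariant factors of ∂_2 are 1 so no torsion. So H_1 = Z^2.
rank ∂_2 = 17, rank ∂_3 = 0 ⇒ b_2 = 18 − 17 − 0 = 1. So H_2 = Z.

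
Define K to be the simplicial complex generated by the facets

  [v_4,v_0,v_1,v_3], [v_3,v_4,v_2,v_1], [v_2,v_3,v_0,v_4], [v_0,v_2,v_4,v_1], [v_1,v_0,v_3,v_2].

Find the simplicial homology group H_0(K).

H_0 = Z.

We work with the vertex ordering v_0 < v_1 < v_2 < v_3 < v_4. The simplices of K, each written with vertices in increasing order, are:

  0-simplices (5): [v_0], [v_1], [v_2], [v_3], [v_4]
  1-simplices (10): [v_0,v_1], [v_0,v_2], [v_0,v_3], [v_0,v_4], [v_1,v_2], [v_1,v_3], [v_1,v_4], [v_2,v_3], [v_2,v_4], [v_3,v_4]
  2-simplices (10): [v_0,v_1,v_2], [v_0,v_1,v_3], [v_0,v_1,v_4], [v_0,v_2,v_3], [v_0,v_2,v_4], [v_0,v_3,v_4], [v_1,v_2,v_3], [v_1,v_2,v_4], [v_1,v_3,v_4], [v_2,v_3,v_4]
  3-simplices (5): [v_0,v_1,v_2,v_3], [v_0,v_1,v_2,v_4], [v_0,v_1,v_3,v_4], [v_0,v_2,v_3,v_4], [v_1,v_2,v_3,v_4]

giving chain groups C_0 ≅ Z^5, C_1 ≅ Z^10, C_2 ≅ Z^10, C_3 ≅ Z^5.

Boundary ∂_1: C_1 → C_0 sends each edge [p,q] (with p < q) to q − p. For instance
  ∂[v_1,v_4] = [v_4] − [v_1].
As a 5×10 matrix over Z this has rank 4, with invariant factors (1,1,1,1).

Boundary ∂_2: C_2 → C_1 sends each 2-simplex [p,q,r] to [q,r] − [p,r] + [p,q]. For instance
  ∂[v_1,v_2,v_4] = [v_2,v_4] − [v_1,v_4] + [v_1,v_2],
  ∂[v_1,v_3,v_4] = [v_3,v_4] − [v_1,v_4] + [v_1,v_3].
As a 10×10 matrix over Z this has rank 6, with invariant factors (1,1,1,1,1,1).

The boundary map ∂_3: C_3 → C_2 sends each 3-simplex σ to the alternating sum Σ_i (−1)^i (σ with its i-th vertex removed). For instance
  ∂[v_1,v_2,v_3,v_4] = [v_2,v_3,v_4] − [v_1,v_3,v_4] + [v_1,v_2,v_4] − [v_1,v_2,v_3],
  ∂[v_0,v_2,v_3,v_4] = [v_2,v_3,v_4] − [v_0,v_3,v_4] + [v_0,v_2,v_4] − [v_0,v_2,v_3].
As a 10×5 matrix over Z this has rank 4, with invariant factors (1,1,1,1).

Now H_k = ker ∂_k / im ∂_{k+1}, so:

  H_0: rank C_0 − rank ∂_1 = 5 − 4 = 1, and the invariant factors of ∂_1 are all 1, so H_0 = Z.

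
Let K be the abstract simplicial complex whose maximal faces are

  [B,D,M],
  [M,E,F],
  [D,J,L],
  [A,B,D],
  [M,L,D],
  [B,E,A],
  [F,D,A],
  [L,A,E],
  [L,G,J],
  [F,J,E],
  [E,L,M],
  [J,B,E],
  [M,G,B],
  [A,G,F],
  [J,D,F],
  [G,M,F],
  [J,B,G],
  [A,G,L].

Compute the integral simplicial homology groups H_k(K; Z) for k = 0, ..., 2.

Order the vertices as A < B < D < E < F < G < J < L < M. Listing each simplex with vertices in this order, K has dimension 2 with simplices:

  0-simplices (9): A, B, D, E, F, G, J, L, M
  1-simplices (27): AB, AD, AE, AF, AG, AL, BD, BE, BG, BJ, BM, DF, DJ, DL, DM, EF, EJ, EL, EM, FG, FJ, FM, GJ, GL, GM, JL, LM
  2-simplices (18): ABD, ABE, ADF, AEL, AFG, AGL, BDM, BEJ, BGJ, BGM, DFJ, DJL, DLM, EFJ, EFM, ELM, FGM, GJL

giving chain groups C_0 ≅ Z^9, C_1 ≅ Z^27, C_2 ≅ Z^18.

Boundary ∂_1: C_1 → C_0 is given by ∂[p,q] = [q] − [p]. For instance
  ∂DL = L − D.
This gives a 9×27 integer matrix of rank 8; reducing to Smith normal form yields diagonal entries (1,1,1,1,1,1,1,1).

The boundary map ∂_2: C_2 → C_1 acts by ∂[p,q,r] = [q,r] − [p,r] + [p,q]. For instance
  ∂EFM = FM − EM + EF,
  ∂BGJ = GJ − BJ + BG.
The resulting 27×18 matrix has rank 17, and its Smith normal form has invariant factors (1,1,1,1,1,1,1,1,1,1,1,1,1,1,1,1,1).

From H_k ≅ ker(∂_k) / im(∂_{k+1}) we obtain:

  H_0: rank C_0 − rank ∂_1 = 9 − 8 = 1, and the invariant factors of ∂_1 are all 1, so H_0 = Z.
  H_1: rank ker ∂_1 − rank ∂_2 = (27 − 8) − 17 = 2, and the invariant factors of ∂_2 are all 1, so H_1 = Z^2.
  H_2: rank ker ∂_2 − rank ∂_3 = (18 − 17) − 0 = 1, and there is no ∂_3, so H_2 = Z.

As a check, the Euler characteristic is 9 − 27 + 18 = 0, which agrees with 1 − 2 + 1 = 0.

H_0 ≅ Z,  H_1 ≅ Z^2,  H_2 ≅ Z.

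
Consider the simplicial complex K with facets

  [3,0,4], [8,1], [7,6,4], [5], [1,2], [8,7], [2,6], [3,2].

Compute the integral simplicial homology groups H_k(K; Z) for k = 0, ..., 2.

H_0 = Z^2,  H_1 = Z^2,  H_2 = 0.

Order the vertices as 0 < 1 < 2 < 3 < 4 < 5 < 6 < 7 < 8. Listing each simplex with vertices in this order, K has dimension 2 with simplices:

  0-simplices (9): [0], [1], [2], [3], [4], [5], [6], [7], [8]
  1-simplices (11): [0,3], [0,4], [1,2], [1,8], [2,3], [2,6], [3,4], [4,6], [4,7], [6,7], [7,8]
  2-simplices (2): [0,3,4], [4,6,7]

giving chain groups C_0 ≅ Z^9, C_1 ≅ Z^11, C_2 ≅ Z^2.

Boundary ∂_1: C_1 → C_0 maps an edge to its endpoints' difference, ∂[p,q] = q − p. For instance
  ∂[2,6] = [6] − [2].
This gives a 9×11 integer matrix of rank 7; reducing to Smith normal form yields diagonal entries (1,1,1,1,1,1,1).

∂_2: C_2 → C_1 sends each 2-simplex [p,q,r] to [q,r] − [p,r] + [p,q]. For instance
  ∂[4,6,7] = [6,7] − [4,7] + [4,6],
  ∂[0,3,4] = [3,4] − [0,4] + [0,3].
This gives a 11×2 integer matrix of rank 2; reducing to Smith normal form yields diagonal entries (1,1).

Now H_k = ker ∂_k / im ∂_{k+1}, so:

  H_0: rank C_0 − rank ∂_1 = 9 − 7 = 2, and the invariant factors of ∂_1 are all 1, so H_0 = Z^2.
  H_1: rank ker ∂_1 − rank ∂_2 = (11 − 7) − 2 = 2, and the invariant factors of ∂_2 are all 1, so H_1 = Z^2.
  H_2: rank ker ∂_2 − rank ∂_3 = (2 − 2) − 0 = 0, and there is no ∂_3, so H_2 = 0.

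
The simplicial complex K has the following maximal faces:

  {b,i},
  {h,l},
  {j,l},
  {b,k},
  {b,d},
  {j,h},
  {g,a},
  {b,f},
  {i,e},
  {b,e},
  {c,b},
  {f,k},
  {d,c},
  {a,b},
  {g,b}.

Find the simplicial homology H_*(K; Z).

Fix the vertex order a < b < c < d < e < f < g < h < i < j < k < l and write every simplex with vertices in increasing order. Then dim K = 1 and the simplices of K are:

  0-simplices (12): a, b, c, d, e, f, g, h, i, j, k, l
  1-simplices (15): ab, ag, bc, bd, be, bf, bg, bi, bk, cd, ei, fk, hj, hl, jl

giving chain groups C_0 ≅ Z^12, C_1 ≅ Z^15.

∂_1: C_1 → C_0 sends each edge [p,q] (with p < q) to q − p.
The resulting 12×15 matrix has rank 10, and its Smith normal form has invariant factors (1,1,1,1,1,1,1,1,1,1).

Now H_k = ker ∂_k / im ∂_{k+1}, so:

  H_0: rank C_0 − rank ∂_1 = 12 − 10 = 2, and the invariant factors of ∂_1 are all 1, so H_0 ≅ Z^2.
  H_1: rank ker ∂_1 − rank ∂_2 = (15 − 10) − 0 = 5, and there is no ∂_2, so H_1 ≅ Z^5.

H_0 = Z^2,  H_1 = Z^5.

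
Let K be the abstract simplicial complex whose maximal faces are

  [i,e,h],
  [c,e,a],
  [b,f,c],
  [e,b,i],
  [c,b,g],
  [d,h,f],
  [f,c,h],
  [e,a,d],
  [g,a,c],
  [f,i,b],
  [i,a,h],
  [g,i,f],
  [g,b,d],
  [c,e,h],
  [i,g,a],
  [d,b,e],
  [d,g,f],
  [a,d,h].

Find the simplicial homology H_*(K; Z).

Fix the vertex order a < b < c < d < e < f < g < h < i and write every simplex with vertices in increasing order. Then dim K = 2 and the simplices of K are:

  0-simplices (9): a, b, c, d, e, f, g, h, i
  1-simplices (27): ac, ad, ae, ag, ah, ai, bc, bd, be, bf, bg, bi, ce, cf, cg, ch, de, df, dg, dh, eh, ei, fg, fh, fi, gi, hi
  2-simplices (18): ace, acg, ade, adh, agi, ahi, bcf, bcg, bde, bdg, bei, bfi, ceh, cfh, dfg, dfh, ehi, fgi

giving chain groups C_0 ≅ Z^9, C_1 ≅ Z^27, C_2 ≅ Z^18.

The boundary map ∂_1: C_1 → C_0 sends each edge [p,q] (with p < q) to q − p.
The resulting 9×27 matrix has rank 8, and its Smith normal form has invariant factors (1,1,1,1,1,1,1,1).

The boundary map ∂_2: C_2 → C_1 acts by ∂[p,q,r] = [q,r] − [p,r] + [p,q]. For instance
  ∂ace = ce − ae + ac,
  ∂ehi = hi − ei + eh.
The 27×18 boundary matrix has rank 18 and Smith normal form diag(1,1,1,1,1,1,1,1,1,1,1,1,1,1,1,1,1,2).

Computing H_k = (kernel of ∂_k) / (image of ∂_{k+1}):

  H_0: rank C_0 − rank ∂_1 = 9 − 8 = 1, and the invariant factors of ∂_1 are all 1, so H_0 ≅ Z.
  H_1: rank ker ∂_1 − rank ∂_2 = (27 − 8) − 18 = 1, and ∂_2 has invariant factor 2 > 1, so H_1 ≅ Z × Z/2.
  H_2: rank ker ∂_2 − rank ∂_3 = (18 − 18) − 0 = 0, and there is no ∂_3, so H_2 ≅ 0.

As a check, the Euler characteristic is 9 − 27 + 18 = 0, which agrees with 1 − 1 + 0 = 0.

H_0 = Z,  H_1 = Z × Z/2,  H_2 = 0.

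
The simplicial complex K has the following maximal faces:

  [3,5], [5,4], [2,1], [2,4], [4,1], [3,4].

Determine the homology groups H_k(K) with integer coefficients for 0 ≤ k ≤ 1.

H_0 = Z,  H_1 = Z^2.

Take the total order 1 < 2 < 3 < 4 < 5 on the vertex set. Then K (dimension 1) consists of the simplices:

  0-simplices (5): [1], [2], [3], [4], [5]
  1-simplices (6): [1,2], [1,4], [2,4], [3,4], [3,5], [4,5]

Hence C_0 ≅ Z^5, C_1 ≅ Z^6.

∂_1: C_1 → C_0 sends each edge [p,q] (with p < q) to q − p.
The resulting 5×6 matrix has rank 4, and its Smith normal form has invariant factors (1,1,1,1).

Computing H_k = (kernel of ∂_k) / (image of ∂_{k+1}):

  H_0: rank C_0 − rank ∂_1 = 5 − 4 = 1, and the invariant factors of ∂_1 are all 1, so H_0 ≅ Z.
  H_1: rank ker ∂_1 − rank ∂_2 = (6 − 4) − 0 = 2, and there is no ∂_2, so H_1 ≅ Z^2.

As a check, the Euler characteristic is 5 − 6 = -1, which agrees with 1 − 2 = -1.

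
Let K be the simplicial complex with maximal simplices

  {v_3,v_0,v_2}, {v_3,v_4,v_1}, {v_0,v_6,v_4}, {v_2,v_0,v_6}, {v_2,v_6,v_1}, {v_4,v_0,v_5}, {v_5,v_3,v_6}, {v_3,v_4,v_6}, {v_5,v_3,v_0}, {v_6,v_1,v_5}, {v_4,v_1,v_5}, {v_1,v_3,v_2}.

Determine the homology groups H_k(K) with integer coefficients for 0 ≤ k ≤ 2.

Order the vertices as v_0 < v_1 < v_2 < v_3 < v_4 < v_5 < v_6. Listing each simplex with vertices in this order, K has dimension 2 with simplices:

  0-simplices (7): [v_0], [v_1], [v_2], [v_3], [v_4], [v_5], [v_6]
  1-simplices (18): (18 of them)
  2-simplices (12): (12 of them)

giving chain groups C_0 ≅ Z^7, C_1 ≅ Z^18, C_2 ≅ Z^12.

Boundary ∂_1: C_1 → C_0 is given by ∂[p,q] = [q] − [p].
As a 7×18 matrix over Z this has rank 6, with invariant factors (1,1,1,1,1,1).

Boundary ∂_2: C_2 → C_1 maps a triangle to the signed sum of its edges. For instance
  ∂[v_1,v_2,v_3] = [v_2,v_3] − [v_1,v_3] + [v_1,v_2],
  ∂[v_1,v_3,v_4] = [v_3,v_4] − [v_1,v_4] + [v_1,v_3].
The 18×12 boundary matrix has rank 12 and Smith normal form diag(1,1,1,1,1,1,1,1,1,1,1,2).

Computing H_k = (kernel of ∂_k) / (image of ∂_{k+1}):

  H_0: rank C_0 − rank ∂_1 = 7 − 6 = 1, and the invariant factors of ∂_1 are all 1, so H_0 = Z.
  H_1: rank ker ∂_1 − rank ∂_2 = (18 − 6) − 12 = 0, and ∂_2 has invariant factor 2 > 1, so H_1 = Z/2.
  H_2: rank ker ∂_2 − rank ∂_3 = (12 − 12) − 0 = 0, and there is no ∂_3, so H_2 = 0.

H_0 ≅ Z,  H_1 ≅ Z/2,  H_2 = 0.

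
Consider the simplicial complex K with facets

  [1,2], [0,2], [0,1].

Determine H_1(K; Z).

H_1 ≅ Z.

We work with the vertex ordering 0 < 1 < 2. The simplices of K, each written with vertices in increasing order, are:

  0-simplices (3): [0], [1], [2]
  1-simplices (3): [0,1], [0,2], [1,2]

Hence C_0 ≅ Z^3, C_1 ≅ Z^3.

∂_1: C_1 → C_0 is given by ∂[p,q] = [q] − [p]. For instance
  ∂[1,2] = [2] − [1].
The 3×3 boundary matrix has rank 2 and Smith normal form diag(1,1).

Computing H_k = (kernel of ∂_k) / (image of ∂_{k+1}):

  H_1: rank ker ∂_1 − rank ∂_2 = (3 − 2) − 0 = 1, and there is no ∂_2, so H_1 ≅ Z.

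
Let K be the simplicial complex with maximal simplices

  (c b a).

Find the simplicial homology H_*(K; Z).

We work with the vertex ordering a < b < c. The simplices of K, each written with vertices in increasing order, are:

  0-simplices (3): a, b, c
  1-simplices (3): ab, ac, bc
  2-simplices (1): abc

giving chain groups C_0 ≅ Z^3, C_1 ≅ Z^3, C_2 ≅ Z^1.

Boundary ∂_1: C_1 → C_0 maps an edge to its endpoints' difference, ∂[p,q] = q − p. For instance
  ∂ab = b − a.
As a 3×3 matrix over Z this has rank 2, with invariant factors (1,1).

The boundary map ∂_2: C_2 → C_1 maps a triangle to the signed sum of its edges. For instance
  ∂abc = bc − ac + ab.
As a 3×1 matrix over Z this has rank 1, with invariant factors (1).

Now H_k = ker ∂_k / im ∂_{k+1}, so:

  H_0: rank C_0 − rank ∂_1 = 3 − 2 = 1, and the invariant factors of ∂_1 are all 1, so H_0 ≅ Z.
  H_1: rank ker ∂_1 − rank ∂_2 = (3 − 2) − 1 = 0, and the invariant factors of ∂_2 are all 1, so H_1 ≅ 0.
  H_2: rank ker ∂_2 − rank ∂_3 = (1 − 1) − 0 = 0, and there is no ∂_3, so H_2 ≅ 0.

As a check, the Euler characteristic is 3 − 3 + 1 = 1, which agrees with 1 − 0 + 0 = 1.
(K is a triangulation of the 2-simplex.)

H_0 ≅ Z,  H_1 = 0,  H_2 = 0.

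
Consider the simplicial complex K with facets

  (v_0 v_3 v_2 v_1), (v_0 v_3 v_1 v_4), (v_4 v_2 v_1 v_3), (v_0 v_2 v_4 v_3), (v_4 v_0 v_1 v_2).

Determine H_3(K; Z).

Order the vertices as v_0 < v_1 < v_2 < v_3 < v_4. Listing each simplex with vertices in this order, K has dimension 3 with simplices:

  0-simplices (5): [v_0], [v_1], [v_2], [v_3], [v_4]
  1-simplices (10): [v_0,v_1], [v_0,v_2], [v_0,v_3], [v_0,v_4], [v_1,v_2], [v_1,v_3], [v_1,v_4], [v_2,v_3], [v_2,v_4], [v_3,v_4]
  2-simplices (10): [v_0,v_1,v_2], [v_0,v_1,v_3], [v_0,v_1,v_4], [v_0,v_2,v_3], [v_0,v_2,v_4], [v_0,v_3,v_4], [v_1,v_2,v_3], [v_1,v_2,v_4], [v_1,v_3,v_4], [v_2,v_3,v_4]
  3-simplices (5): [v_0,v_1,v_2,v_3], [v_0,v_1,v_2,v_4], [v_0,v_1,v_3,v_4], [v_0,v_2,v_3,v_4], [v_1,v_2,v_3,v_4]

so the chain groups are C_0 ≅ Z^5, C_1 ≅ Z^10, C_2 ≅ Z^10, C_3 ≅ Z^5.

∂_1: C_1 → C_0 sends each edge [p,q] (with p < q) to q − p. For instance
  ∂[v_1,v_3] = [v_3] − [v_1].
This gives a 5×10 integer matrix of rank 4; reducing to Smith normal form yields diagonal entries (1,1,1,1).

The boundary map ∂_2: C_2 → C_1 acts by ∂[p,q,r] = [q,r] − [p,r] + [p,q]. For instance
  ∂[v_0,v_1,v_2] = [v_1,v_2] − [v_0,v_2] + [v_0,v_1],
  ∂[v_2,v_3,v_4] = [v_3,v_4] − [v_2,v_4] + [v_2,v_3].
The resulting 10×10 matrix has rank 6, and its Smith normal form has invariant factors (1,1,1,1,1,1).

∂_3: C_3 → C_2 sends each 3-simplex σ to the alternating sum Σ_i (−1)^i (σ with its i-th vertex removed). For instance
  ∂[v_0,v_2,v_3,v_4] = [v_2,v_3,v_4] − [v_0,v_3,v_4] + [v_0,v_2,v_4] − [v_0,v_2,v_3],
  ∂[v_1,v_2,v_3,v_4] = [v_2,v_3,v_4] − [v_1,v_3,v_4] + [v_1,v_2,v_4] − [v_1,v_2,v_3].
As a 10×5 matrix over Z this has rank 4, with invariant factors (1,1,1,1).

From H_k ≅ ker(∂_k) / im(∂_{k+1}) we obtain:

  H_3: rank ker ∂_3 − rank ∂_4 = (5 − 4) − 0 = 1, and there is no ∂_4, so H_3 = Z.

H_3 = Z.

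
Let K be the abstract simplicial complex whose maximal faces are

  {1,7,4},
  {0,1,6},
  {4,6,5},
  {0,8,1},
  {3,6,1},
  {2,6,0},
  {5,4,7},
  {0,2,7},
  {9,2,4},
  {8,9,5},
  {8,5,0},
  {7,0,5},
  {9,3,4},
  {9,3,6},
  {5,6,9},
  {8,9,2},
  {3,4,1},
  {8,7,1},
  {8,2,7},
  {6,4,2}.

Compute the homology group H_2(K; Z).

H_2 ≅ 0.

Take the total order 0 < 1 < 2 < 3 < 4 < 5 < 6 < 7 < 8 < 9 on the vertex set. Then K (dimension 2) consists of the simplices:

  0-simplices (10): [0], [1], [2], [3], [4], [5], [6], [7], [8], [9]
  1-simplices (30): (30 of them)
  2-simplices (20): (20 of them)

so the chain groups are C_0 ≅ Z^10, C_1 ≅ Z^30, C_2 ≅ Z^20.

∂_1: C_1 → C_0 is given by ∂[p,q] = [q] − [p]. For instance
  ∂[1,8] = [8] − [1].
As a 10×30 matrix over Z this has rank 9, with invariant factors (1,1,1,1,1,1,1,1,1).

∂_2: C_2 → C_1 acts by ∂[p,q,r] = [q,r] − [p,r] + [p,q]. For instance
  ∂[4,5,6] = [5,6] − [4,6] + [4,5],
  ∂[1,3,6] = [3,6] − [1,6] + [1,3].
The resulting 30×20 matrix has rank 20, and its Smith normal form has invariant factors (1,1,1,1,1,1,1,1,1,1,1,1,1,1,1,1,1,1,1,2).

Computing H_k = (kernel of ∂_k) / (image of ∂_{k+1}):

  H_2: rank ker ∂_2 − rank ∂_3 = (20 − 20) − 0 = 0, and there is no ∂_3, so H_2 ≅ 0.

(K is a triangulation of the Klein bottle.)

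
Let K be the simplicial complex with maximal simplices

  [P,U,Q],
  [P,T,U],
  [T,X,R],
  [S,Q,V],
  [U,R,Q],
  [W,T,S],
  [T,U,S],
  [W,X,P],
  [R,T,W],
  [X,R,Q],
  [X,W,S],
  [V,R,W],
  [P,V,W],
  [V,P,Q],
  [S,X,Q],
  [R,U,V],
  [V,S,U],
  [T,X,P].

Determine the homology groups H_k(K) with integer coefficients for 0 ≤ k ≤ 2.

Order the vertices as P < Q < R < S < T < U < V < W < X. Listing each simplex with vertices in this order, K has dimension 2 with simplices:

  0-simplices (9): P, Q, R, S, T, U, V, W, X
  1-simplices (27): PQ, PT, PU, PV, PW, PX, QR, QS, QU, QV, QX, RT, RU, RV, RW, RX, ST, SU, SV, SW, SX, TU, TW, TX, UV, VW, WX
  2-simplices (18): PQU, PQV, PTU, PTX, PVW, PWX, QRU, QRX, QSV, QSX, RTW, RTX, RUV, RVW, STU, STW, SUV, SWX

Hence C_0 ≅ Z^9, C_1 ≅ Z^27, C_2 ≅ Z^18.

The boundary map ∂_1: C_1 → C_0 is given by ∂[p,q] = [q] − [p].
The 9×27 boundary matrix has rank 8 and Smith normal form diag(1,1,1,1,1,1,1,1).

The boundary map ∂_2: C_2 → C_1 sends each 2-simplex [p,q,r] to [q,r] − [p,r] + [p,q]. For instance
  ∂QRX = RX − QX + QR,
  ∂PTX = TX − PX + PT.
The 27×18 boundary matrix has rank 18 and Smith normal form diag(1,1,1,1,1,1,1,1,1,1,1,1,1,1,1,1,1,2).

Reading off H_k = ker ∂_k / im ∂_{k+1}:

  H_0: rank C_0 − rank ∂_1 = 9 − 8 = 1, and the invariant factors of ∂_1 are all 1, so H_0 = Z.
  H_1: rank ker ∂_1 − rank ∂_2 = (27 − 8) − 18 = 1, and ∂_2 has invariant factor 2 > 1, so H_1 = Z ⊕ Z/2.
  H_2: rank ker ∂_2 − rank ∂_3 = (18 − 18) − 0 = 0, and there is no ∂_3, so H_2 = 0.

As a check, the Euler characteristic is 9 − 27 + 18 = 0, which agrees with 1 − 1 + 0 = 0.

H_0 = Z,  H_1 = Z ⊕ Z/2,  H_2 = 0.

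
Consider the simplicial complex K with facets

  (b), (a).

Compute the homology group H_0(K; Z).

H_0 = Z^2.

We work with the vertex ordering a < b. The simplices of K, each written with vertices in increasing order, are:

  0-simplices (2): a, b

giving chain groups C_0 ≅ Z^2.

Reading off H_k = ker ∂_k / im ∂_{k+1}:

  H_0: rank C_0 − rank ∂_1 = 2 − 0 = 2, and there is no ∂_1, so H_0 = Z^2.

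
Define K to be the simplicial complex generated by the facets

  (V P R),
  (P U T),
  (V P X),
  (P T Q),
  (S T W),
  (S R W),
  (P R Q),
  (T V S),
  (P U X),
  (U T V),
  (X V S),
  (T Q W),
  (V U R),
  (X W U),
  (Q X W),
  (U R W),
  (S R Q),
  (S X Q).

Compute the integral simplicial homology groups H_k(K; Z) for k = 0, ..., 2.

H_0 = Z,  H_1 = Z × Z/2,  H_2 = 0.

We work with the vertex ordering P < Q < R < S < T < U < V < W < X. The simplices of K, each written with vertices in increasing order, are:

  0-simplices (9): P, Q, R, S, T, U, V, W, X
  1-simplices (27): PQ, PR, PT, PU, PV, PX, QR, QS, QT, QW, QX, RS, RU, RV, RW, ST, SV, SW, SX, TU, TV, TW, UV, UW, UX, VX, WX
  2-simplices (18): PQR, PQT, PRV, PTU, PUX, PVX, QRS, QSX, QTW, QWX, RSW, RUV, RUW, STV, STW, SVX, TUV, UWX

Hence C_0 ≅ Z^9, C_1 ≅ Z^27, C_2 ≅ Z^18.

∂_1: C_1 → C_0 sends each edge [p,q] (with p < q) to q − p. For instance
  ∂SV = V − S.
The resulting 9×27 matrix has rank 8, and its Smith normal form has invariant factors (1,1,1,1,1,1,1,1).

Boundary ∂_2: C_2 → C_1 acts by ∂[p,q,r] = [q,r] − [p,r] + [p,q]. For instance
  ∂PRV = RV − PV + PR,
  ∂RSW = SW − RW + RS.
As a 27×18 matrix over Z this has rank 18, with invariant factors (1,1,1,1,1,1,1,1,1,1,1,1,1,1,1,1,1,2).

Computing H_k = (kernel of ∂_k) / (image of ∂_{k+1}):

  H_0: rank C_0 − rank ∂_1 = 9 − 8 = 1, and the invariant factors of ∂_1 are all 1, so H_0 = Z.
  H_1: rank ker ∂_1 − rank ∂_2 = (27 − 8) − 18 = 1, and ∂_2 has invariant factor 2 > 1, so H_1 = Z × Z/2.
  H_2: rank ker ∂_2 − rank ∂_3 = (18 − 18) − 0 = 0, and there is no ∂_3, so H_2 = 0.

(K is a triangulation of the Klein bottle.)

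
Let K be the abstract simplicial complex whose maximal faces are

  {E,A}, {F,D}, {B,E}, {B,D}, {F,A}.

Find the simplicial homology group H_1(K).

We work with the vertex ordering A < B < D < E < F. The simplices of K, each written with vertices in increasing order, are:

  0-simplices (5): A, B, D, E, F
  1-simplices (5): AE, AF, BD, BE, DF

Hence C_0 ≅ Z^5, C_1 ≅ Z^5.

Boundary ∂_1: C_1 → C_0 sends each edge [p,q] (with p < q) to q − p. For instance
  ∂AE = E − A.
The resulting 5×5 matrix has rank 4, and its Smith normal form has invariant factors (1,1,1,1).

Computing H_k = (kernel of ∂_k) / (image of ∂_{k+1}):

  H_1: rank ker ∂_1 − rank ∂_2 = (5 − 4) − 0 = 1, and there is no ∂_2, so H_1 = Z.

H_1 = Z.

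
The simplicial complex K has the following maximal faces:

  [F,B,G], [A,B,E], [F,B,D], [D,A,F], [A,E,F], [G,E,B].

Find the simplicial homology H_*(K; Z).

H_0 = Z,  H_1 = Z,  H_2 = 0.

Fix the vertex order A < B < D < E < F < G and write every simplex with vertices in increasing order. Then dim K = 2 and the simplices of K are:

  0-simplices (6): A, B, D, E, F, G
  1-simplices (12): AB, AD, AE, AF, BD, BE, BF, BG, DF, EF, EG, FG
  2-simplices (6): ABE, ADF, AEF, BDF, BEG, BFG

so the chain groups are C_0 ≅ Z^6, C_1 ≅ Z^12, C_2 ≅ Z^6.

Boundary ∂_1: C_1 → C_0 sends each edge [p,q] (with p < q) to q − p.
This gives a 6×12 integer matrix of rank 5; reducing to Smith normal form yields diagonal entries (1,1,1,1,1).

The boundary map ∂_2: C_2 → C_1 sends each 2-simplex [p,q,r] to [q,r] − [p,r] + [p,q]. For instance
  ∂ABE = BE − AE + AB,
  ∂BDF = DF − BF + BD.
The 12×6 boundary matrix has rank 6 and Smith normal form diag(1,1,1,1,1,1).

Reading off H_k = ker ∂_k / im ∂_{k+1}:

  H_0: rank C_0 − rank ∂_1 = 6 − 5 = 1, and the invariant factors of ∂_1 are all 1, so H_0 = Z.
  H_1: rank ker ∂_1 − rank ∂_2 = (12 − 5) − 6 = 1, and the invariant factors of ∂_2 are all 1, so H_1 = Z.
  H_2: rank ker ∂_2 − rank ∂_3 = (6 − 6) − 0 = 0, and there is no ∂_3, so H_2 = 0.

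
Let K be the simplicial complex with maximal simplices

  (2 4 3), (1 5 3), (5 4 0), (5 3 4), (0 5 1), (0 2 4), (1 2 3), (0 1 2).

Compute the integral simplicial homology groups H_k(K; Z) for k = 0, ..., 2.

Order the vertices as 0 < 1 < 2 < 3 < 4 < 5. Listing each simplex with vertices in this order, K has dimension 2 with simplices:

  0-simplices (6): [0], [1], [2], [3], [4], [5]
  1-simplices (12): [0,1], [0,2], [0,4], [0,5], [1,2], [1,3], [1,5], [2,3], [2,4], [3,4], [3,5], [4,5]
  2-simplices (8): [0,1,2], [0,1,5], [0,2,4], [0,4,5], [1,2,3], [1,3,5], [2,3,4], [3,4,5]

Hence C_0 ≅ Z^6, C_1 ≅ Z^12, C_2 ≅ Z^8.

Boundary ∂_1: C_1 → C_0 sends each edge [p,q] (with p < q) to q − p. For instance
  ∂[0,2] = [2] − [0].
As a 6×12 matrix over Z this has rank 5, with invariant factors (1,1,1,1,1).

Boundary ∂_2: C_2 → C_1 maps a triangle to the signed sum of its edges. For instance
  ∂[0,1,5] = [1,5] − [0,5] + [0,1],
  ∂[2,3,4] = [3,4] − [2,4] + [2,3].
The resulting 12×8 matrix has rank 7, and its Smith normal form has invariant factors (1,1,1,1,1,1,1).

Computing H_k = (kernel of ∂_k) / (image of ∂_{k+1}):

  H_0: rank C_0 − rank ∂_1 = 6 − 5 = 1, and the invariant factors of ∂_1 are all 1, so H_0 = Z.
  H_1: rank ker ∂_1 − rank ∂_2 = (12 − 5) − 7 = 0, and the invariant factors of ∂_2 are all 1, so H_1 = 0.
  H_2: rank ker ∂_2 − rank ∂_3 = (8 − 7) − 0 = 1, and there is no ∂_3, so H_2 = Z.

H_0 ≅ Z,  H_1 = 0,  H_2 ≅ Z.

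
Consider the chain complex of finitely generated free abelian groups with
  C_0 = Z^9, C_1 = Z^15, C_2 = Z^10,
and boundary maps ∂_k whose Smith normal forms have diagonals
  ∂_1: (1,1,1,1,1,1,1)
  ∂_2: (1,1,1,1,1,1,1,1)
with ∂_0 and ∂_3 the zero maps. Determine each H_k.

H_0 = Z^2,  H_1 = 0,  H_2 = Z^2.

H_0: b_0 = 9 − 0 − 7 = 2; torsion from ∂_1 factors > 1: none. So H_0 = Z^2.
H_1: b_1 = 15 − 7 − 8 = 0; torsion from ∂_2 factors > 1: none. So H_1 = 0.
H_2: b_2 = 10 − 8 − 0 = 2; torsion from ∂_3 factors > 1: none. So H_2 = Z^2.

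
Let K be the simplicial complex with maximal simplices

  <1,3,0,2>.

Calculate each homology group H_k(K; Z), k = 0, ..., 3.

H_0 ≅ Z,  H_1 = 0,  H_2 = 0,  H_3 = 0.

Fix the vertex order 0 < 1 < 2 < 3 and write every simplex with vertices in increasing order. Then dim K = 3 and the simplices of K are:

  0-simplices (4): [0], [1], [2], [3]
  1-simplices (6): [0,1], [0,2], [0,3], [1,2], [1,3], [2,3]
  2-simplices (4): [0,1,2], [0,1,3], [0,2,3], [1,2,3]
  3-simplices (1): [0,1,2,3]

so the chain groups are C_0 ≅ Z^4, C_1 ≅ Z^6, C_2 ≅ Z^4, C_3 ≅ Z^1.

The boundary map ∂_1: C_1 → C_0 is given by ∂[p,q] = [q] − [p].
The 4×6 boundary matrix has rank 3 and Smith normal form diag(1,1,1).

The boundary map ∂_2: C_2 → C_1 acts by ∂[p,q,r] = [q,r] − [p,r] + [p,q]. For instance
  ∂[1,2,3] = [2,3] − [1,3] + [1,2],
  ∂[0,1,3] = [1,3] − [0,3] + [0,1].
This gives a 6×4 integer matrix of rank 3; reducing to Smith normal form yields diagonal entries (1,1,1).

Boundary ∂_3: C_3 → C_2 sends each 3-simplex σ to the alternating sum Σ_i (−1)^i (σ with its i-th vertex removed). For instance
  ∂[0,1,2,3] = [1,2,3] − [0,2,3] + [0,1,3] − [0,1,2].
The 4×1 boundary matrix has rank 1 and Smith normal form diag(1).

Reading off H_k = ker ∂_k / im ∂_{k+1}:

  H_0: rank C_0 − rank ∂_1 = 4 − 3 = 1, and the invariant factors of ∂_1 are all 1, so H_0 ≅ Z.
  H_1: rank ker ∂_1 − rank ∂_2 = (6 − 3) − 3 = 0, and the invariant factors of ∂_2 are all 1, so H_1 ≅ 0.
  H_2: rank ker ∂_2 − rank ∂_3 = (4 − 3) − 1 = 0, and the invariant factors of ∂_3 are all 1, so H_2 ≅ 0.
  H_3: rank ker ∂_3 − rank ∂_4 = (1 − 1) − 0 = 0, and there is no ∂_4, so H_3 ≅ 0.

As a check, the Euler characteristic is 4 − 6 + 4 − 1 = 1, which agrees with 1 − 0 + 0 − 0 = 1.
(K is a triangulation of the 3-simplex.)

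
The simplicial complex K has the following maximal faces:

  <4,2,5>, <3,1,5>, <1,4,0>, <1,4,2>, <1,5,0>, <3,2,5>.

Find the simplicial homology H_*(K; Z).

Order the vertices as 0 < 1 < 2 < 3 < 4 < 5. Listing each simplex with vertices in this order, K has dimension 2 with simplices:

  0-simplices (6): [0], [1], [2], [3], [4], [5]
  1-simplices (12): [0,1], [0,4], [0,5], [1,2], [1,3], [1,4], [1,5], [2,3], [2,4], [2,5], [3,5], [4,5]
  2-simplices (6): [0,1,4], [0,1,5], [1,2,4], [1,3,5], [2,3,5], [2,4,5]

so the chain groups are C_0 ≅ Z^6, C_1 ≅ Z^12, C_2 ≅ Z^6.

∂_1: C_1 → C_0 sends each edge [p,q] (with p < q) to q − p.
The 6×12 boundary matrix has rank 5 and Smith normal form diag(1,1,1,1,1).

Boundary ∂_2: C_2 → C_1 acts by ∂[p,q,r] = [q,r] − [p,r] + [p,q]. For instance
  ∂[0,1,5] = [1,5] − [0,5] + [0,1],
  ∂[0,1,4] = [1,4] − [0,4] + [0,1].
As a 12×6 matrix over Z this has rank 6, with invariant factors (1,1,1,1,1,1).

Reading off H_k = ker ∂_k / im ∂_{k+1}:

  H_0: rank C_0 − rank ∂_1 = 6 − 5 = 1, and the invariant factors of ∂_1 are all 1, so H_0 ≅ Z.
  H_1: rank ker ∂_1 − rank ∂_2 = (12 − 5) − 6 = 1, and the invariant factors of ∂_2 are all 1, so H_1 ≅ Z.
  H_2: rank ker ∂_2 − rank ∂_3 = (6 − 6) − 0 = 0, and there is no ∂_3, so H_2 ≅ 0.

As a check, the Euler characteristic is 6 − 12 + 6 = 0, which agrees with 1 − 1 + 0 = 0.

H_0 = Z,  H_1 = Z,  H_2 = 0.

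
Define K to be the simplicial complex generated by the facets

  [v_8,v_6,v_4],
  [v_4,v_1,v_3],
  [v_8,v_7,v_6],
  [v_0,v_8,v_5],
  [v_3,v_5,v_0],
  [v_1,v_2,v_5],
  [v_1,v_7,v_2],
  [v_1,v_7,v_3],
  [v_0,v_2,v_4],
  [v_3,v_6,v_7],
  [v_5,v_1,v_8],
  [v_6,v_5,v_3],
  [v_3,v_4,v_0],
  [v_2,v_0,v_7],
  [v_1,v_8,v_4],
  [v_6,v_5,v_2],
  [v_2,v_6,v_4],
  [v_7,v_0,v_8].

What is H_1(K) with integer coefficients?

We work with the vertex ordering v_0 < v_1 < v_2 < v_3 < v_4 < v_5 < v_6 < v_7 < v_8. The simplices of K, each written with vertices in increasing order, are:

  0-simplices (9): [v_0], [v_1], [v_2], [v_3], [v_4], [v_5], [v_6], [v_7], [v_8]
  1-simplices (27): (27 of them)
  2-simplices (18): (18 of them)

Hence C_0 ≅ Z^9, C_1 ≅ Z^27, C_2 ≅ Z^18.

∂_1: C_1 → C_0 sends each edge [p,q] (with p < q) to q − p.
This gives a 9×27 integer matrix of rank 8; reducing to Smith normal form yields diagonal entries (1,1,1,1,1,1,1,1).

∂_2: C_2 → C_1 maps a triangle to the signed sum of its edges. For instance
  ∂[v_3,v_6,v_7] = [v_6,v_7] − [v_3,v_7] + [v_3,v_6],
  ∂[v_1,v_5,v_8] = [v_5,v_8] − [v_1,v_8] + [v_1,v_5].
The 27×18 boundary matrix has rank 17 and Smith normal form diag(1,1,1,1,1,1,1,1,1,1,1,1,1,1,1,1,1).

Reading off H_k = ker ∂_k / im ∂_{k+1}:

  H_1: rank ker ∂_1 − rank ∂_2 = (27 − 8) − 17 = 2, and the invariant factors of ∂_2 are all 1, so H_1 = Z^2.

(K is a triangulation of the torus T^2.)

H_1 = Z^2.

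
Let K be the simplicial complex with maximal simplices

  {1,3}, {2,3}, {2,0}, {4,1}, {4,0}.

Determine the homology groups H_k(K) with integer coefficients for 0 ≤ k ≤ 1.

H_0 = Z,  H_1 = Z.

Order the vertices as 0 < 1 < 2 < 3 < 4. Listing each simplex with vertices in this order, K has dimension 1 with simplices:

  0-simplices (5): [0], [1], [2], [3], [4]
  1-simplices (5): [0,2], [0,4], [1,3], [1,4], [2,3]

Hence C_0 ≅ Z^5, C_1 ≅ Z^5.

Boundary ∂_1: C_1 → C_0 sends each edge [p,q] (with p < q) to q − p.
The 5×5 boundary matrix has rank 4 and Smith normal form diag(1,1,1,1).

From H_k ≅ ker(∂_k) / im(∂_{k+1}) we obtain:

  H_0: rank C_0 − rank ∂_1 = 5 − 4 = 1, and the invariant factors of ∂_1 are all 1, so H_0 = Z.
  H_1: rank ker ∂_1 − rank ∂_2 = (5 − 4) − 0 = 1, and there is no ∂_2, so H_1 = Z.

As a check, the Euler characteristic is 5 − 5 = 0, which agrees with 1 − 1 = 0.
(K is a triangulation of the circle S^1.)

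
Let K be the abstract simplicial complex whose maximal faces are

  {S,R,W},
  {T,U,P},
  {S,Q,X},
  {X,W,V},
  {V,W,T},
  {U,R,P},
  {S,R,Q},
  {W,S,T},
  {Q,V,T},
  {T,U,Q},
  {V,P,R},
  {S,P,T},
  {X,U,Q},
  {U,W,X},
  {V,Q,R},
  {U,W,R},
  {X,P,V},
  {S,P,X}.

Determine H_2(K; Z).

H_2 ≅ Z.

We work with the vertex ordering P < Q < R < S < T < U < V < W < X. The simplices of K, each written with vertices in increasing order, are:

  0-simplices (9): P, Q, R, S, T, U, V, W, X
  1-simplices (27): PR, PS, PT, PU, PV, PX, QR, QS, QT, QU, QV, QX, RS, RU, RV, RW, ST, SW, SX, TU, TV, TW, UW, UX, VW, VX, WX
  2-simplices (18): PRU, PRV, PST, PSX, PTU, PVX, QRS, QRV, QSX, QTU, QTV, QUX, RSW, RUW, STW, TVW, UWX, VWX

so the chain groups are C_0 ≅ Z^9, C_1 ≅ Z^27, C_2 ≅ Z^18.

The boundary map ∂_1: C_1 → C_0 maps an edge to its endpoints' difference, ∂[p,q] = q − p.
This gives a 9×27 integer matrix of rank 8; reducing to Smith normal form yields diagonal entries (1,1,1,1,1,1,1,1).

Boundary ∂_2: C_2 → C_1 maps a triangle to the signed sum of its edges. For instance
  ∂RUW = UW − RW + RU,
  ∂QRS = RS − QS + QR.
The 27×18 boundary matrix has rank 17 and Smith normal form diag(1,1,1,1,1,1,1,1,1,1,1,1,1,1,1,1,1).

Now H_k = ker ∂_k / im ∂_{k+1}, so:

  H_2: rank ker ∂_2 − rank ∂_3 = (18 − 17) − 0 = 1, and there is no ∂_3, so H_2 ≅ Z.

(K is a triangulation of the torus T^2.)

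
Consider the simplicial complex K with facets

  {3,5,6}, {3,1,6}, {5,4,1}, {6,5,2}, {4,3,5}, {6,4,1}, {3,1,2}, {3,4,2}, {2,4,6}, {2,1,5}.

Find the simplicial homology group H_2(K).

H_2 ≅ 0.

Fix the vertex order 1 < 2 < 3 < 4 < 5 < 6 and write every simplex with vertices in increasing order. Then dim K = 2 and the simplices of K are:

  0-simplices (6): [1], [2], [3], [4], [5], [6]
  1-simplices (15): [1,2], [1,3], [1,4], [1,5], [1,6], [2,3], [2,4], [2,5], [2,6], [3,4], [3,5], [3,6], [4,5], [4,6], [5,6]
  2-simplices (10): [1,2,3], [1,2,5], [1,3,6], [1,4,5], [1,4,6], [2,3,4], [2,4,6], [2,5,6], [3,4,5], [3,5,6]

giving chain groups C_0 ≅ Z^6, C_1 ≅ Z^15, C_2 ≅ Z^10.

The boundary map ∂_1: C_1 → C_0 maps an edge to its endpoints' difference, ∂[p,q] = q − p. For instance
  ∂[1,6] = [6] − [1].
The resulting 6×15 matrix has rank 5, and its Smith normal form has invariant factors (1,1,1,1,1).

∂_2: C_2 → C_1 acts by ∂[p,q,r] = [q,r] − [p,r] + [p,q]. For instance
  ∂[1,4,6] = [4,6] − [1,6] + [1,4],
  ∂[3,5,6] = [5,6] − [3,6] + [3,5].
The 15×10 boundary matrix has rank 10 and Smith normal form diag(1,1,1,1,1,1,1,1,1,2).

From H_k ≅ ker(∂_k) / im(∂_{k+1}) we obtain:

  H_2: rank ker ∂_2 − rank ∂_3 = (10 − 10) − 0 = 0, and there is no ∂_3, so H_2 ≅ 0.

(K is a triangulation of the real projective plane RP^2.)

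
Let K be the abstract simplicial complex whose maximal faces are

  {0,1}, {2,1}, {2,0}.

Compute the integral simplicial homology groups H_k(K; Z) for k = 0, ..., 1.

H_0 = Z,  H_1 = Z.

We work with the vertex ordering 0 < 1 < 2. The simplices of K, each written with vertices in increasing order, are:

  0-simplices (3): [0], [1], [2]
  1-simplices (3): [0,1], [0,2], [1,2]

so the chain groups are C_0 ≅ Z^3, C_1 ≅ Z^3.

Boundary ∂_1: C_1 → C_0 is given by ∂[p,q] = [q] − [p]. For instance
  ∂[0,1] = [1] − [0].
The 3×3 boundary matrix has rank 2 and Smith normal form diag(1,1).

From H_k ≅ ker(∂_k) / im(∂_{k+1}) we obtain:

  H_0: rank C_0 − rank ∂_1 = 3 − 2 = 1, and the invariant factors of ∂_1 are all 1, so H_0 ≅ Z.
  H_1: rank ker ∂_1 − rank ∂_2 = (3 − 2) − 0 = 1, and there is no ∂_2, so H_1 ≅ Z.

As a check, the Euler characteristic is 3 − 3 = 0, which agrees with 1 − 1 = 0.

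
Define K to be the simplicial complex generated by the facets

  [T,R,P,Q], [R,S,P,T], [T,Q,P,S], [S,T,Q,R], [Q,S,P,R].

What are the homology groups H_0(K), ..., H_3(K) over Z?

H_0 ≅ Z,  H_1 = 0,  H_2 = 0,  H_3 ≅ Z.

Order the vertices as P < Q < R < S < T. Listing each simplex with vertices in this order, K has dimension 3 with simplices:

  0-simplices (5): P, Q, R, S, T
  1-simplices (10): PQ, PR, PS, PT, QR, QS, QT, RS, RT, ST
  2-simplices (10): PQR, PQS, PQT, PRS, PRT, PST, QRS, QRT, QST, RST
  3-simplices (5): PQRS, PQRT, PQST, PRST, QRST

giving chain groups C_0 ≅ Z^5, C_1 ≅ Z^10, C_2 ≅ Z^10, C_3 ≅ Z^5.

The boundary map ∂_1: C_1 → C_0 maps an edge to its endpoints' difference, ∂[p,q] = q − p. For instance
  ∂PS = S − P.
This gives a 5×10 integer matrix of rank 4; reducing to Smith normal form yields diagonal entries (1,1,1,1).

The boundary map ∂_2: C_2 → C_1 acts by ∂[p,q,r] = [q,r] − [p,r] + [p,q]. For instance
  ∂PQR = QR − PR + PQ,
  ∂QRS = RS − QS + QR.
This gives a 10×10 integer matrix of rank 6; reducing to Smith normal form yields diagonal entries (1,1,1,1,1,1).

The boundary map ∂_3: C_3 → C_2 sends each 3-simplex σ to the alternating sum Σ_i (−1)^i (σ with its i-th vertex removed). For instance
  ∂PQRS = QRS − PRS + PQS − PQR,
  ∂PRST = RST − PST + PRT − PRS.
The 10×5 boundary matrix has rank 4 and Smith normal form diag(1,1,1,1).

Now H_k = ker ∂_k / im ∂_{k+1}, so:

  H_0: rank C_0 − rank ∂_1 = 5 − 4 = 1, and the invariant factors of ∂_1 are all 1, so H_0 = Z.
  H_1: rank ker ∂_1 − rank ∂_2 = (10 − 4) − 6 = 0, and the invariant factors of ∂_2 are all 1, so H_1 = 0.
  H_2: rank ker ∂_2 − rank ∂_3 = (10 − 6) − 4 = 0, and the invariant factors of ∂_3 are all 1, so H_2 = 0.
  H_3: rank ker ∂_3 − rank ∂_4 = (5 − 4) − 0 = 1, and there is no ∂_4, so H_3 = Z.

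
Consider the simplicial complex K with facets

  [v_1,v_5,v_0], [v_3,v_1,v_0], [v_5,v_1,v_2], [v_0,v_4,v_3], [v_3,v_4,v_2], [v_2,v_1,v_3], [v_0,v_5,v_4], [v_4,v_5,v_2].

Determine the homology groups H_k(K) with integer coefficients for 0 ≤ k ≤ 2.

Take the total order v_0 < v_1 < v_2 < v_3 < v_4 < v_5 on the vertex set. Then K (dimension 2) consists of the simplices:

  0-simplices (6): [v_0], [v_1], [v_2], [v_3], [v_4], [v_5]
  1-simplices (12): [v_0,v_1], [v_0,v_3], [v_0,v_4], [v_0,v_5], [v_1,v_2], [v_1,v_3], [v_1,v_5], [v_2,v_3], [v_2,v_4], [v_2,v_5], [v_3,v_4], [v_4,v_5]
  2-simplices (8): [v_0,v_1,v_3], [v_0,v_1,v_5], [v_0,v_3,v_4], [v_0,v_4,v_5], [v_1,v_2,v_3], [v_1,v_2,v_5], [v_2,v_3,v_4], [v_2,v_4,v_5]

giving chain groups C_0 ≅ Z^6, C_1 ≅ Z^12, C_2 ≅ Z^8.

∂_1: C_1 → C_0 is given by ∂[p,q] = [q] − [p]. For instance
  ∂[v_1,v_2] = [v_2] − [v_1].
The resulting 6×12 matrix has rank 5, and its Smith normal form has invariant factors (1,1,1,1,1).

Boundary ∂_2: C_2 → C_1 maps a triangle to the signed sum of its edges. For instance
  ∂[v_0,v_4,v_5] = [v_4,v_5] − [v_0,v_5] + [v_0,v_4],
  ∂[v_1,v_2,v_3] = [v_2,v_3] − [v_1,v_3] + [v_1,v_2].
The 12×8 boundary matrix has rank 7 and Smith normal form diag(1,1,1,1,1,1,1).

From H_k ≅ ker(∂_k) / im(∂_{k+1}) we obtain:

  H_0: rank C_0 − rank ∂_1 = 6 − 5 = 1, and the invariant factors of ∂_1 are all 1, so H_0 ≅ Z.
  H_1: rank ker ∂_1 − rank ∂_2 = (12 − 5) − 7 = 0, and the invariant factors of ∂_2 are all 1, so H_1 ≅ 0.
  H_2: rank ker ∂_2 − rank ∂_3 = (8 − 7) − 0 = 1, and there is no ∂_3, so H_2 ≅ Z.

As a check, the Euler characteristic is 6 − 12 + 8 = 2, which agrees with 1 − 0 + 1 = 2.

H_0 ≅ Z,  H_1 = 0,  H_2 ≅ Z.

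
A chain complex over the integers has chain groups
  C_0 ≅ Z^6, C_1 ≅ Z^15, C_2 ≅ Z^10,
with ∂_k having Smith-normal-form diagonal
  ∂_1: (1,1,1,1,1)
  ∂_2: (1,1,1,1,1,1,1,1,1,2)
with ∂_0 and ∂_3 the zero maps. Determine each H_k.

H_0 ≅ Z,  H_1 ≅ Z/2Z,  H_2 = 0.

H_0: b_0 = 6 − 0 − 5 = 1; torsion from ∂_1 factors > 1: none. So H_0 ≅ Z.
H_1: b_1 = 15 − 5 − 10 = 0; torsion from ∂_2 factors > 1: [2]. So H_1 ≅ Z/2Z.
H_2: b_2 = 10 − 10 − 0 = 0; torsion from ∂_3 factors > 1: none. So H_2 ≅ 0.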